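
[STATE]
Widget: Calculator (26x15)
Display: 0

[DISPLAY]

                         0
┌───┬───┬───┬───┐         
│ 7 │ 8 │ 9 │ ÷ │         
├───┼───┼───┼───┤         
│ 4 │ 5 │ 6 │ × │         
├───┼───┼───┼───┤         
│ 1 │ 2 │ 3 │ - │         
├───┼───┼───┼───┤         
│ 0 │ . │ = │ + │         
├───┼───┼───┼───┤         
│ C │ MC│ MR│ M+│         
└───┴───┴───┴───┘         
                          
                          
                          


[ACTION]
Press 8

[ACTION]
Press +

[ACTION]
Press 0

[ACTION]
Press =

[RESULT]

                         8
┌───┬───┬───┬───┐         
│ 7 │ 8 │ 9 │ ÷ │         
├───┼───┼───┼───┤         
│ 4 │ 5 │ 6 │ × │         
├───┼───┼───┼───┤         
│ 1 │ 2 │ 3 │ - │         
├───┼───┼───┼───┤         
│ 0 │ . │ = │ + │         
├───┼───┼───┼───┤         
│ C │ MC│ MR│ M+│         
└───┴───┴───┴───┘         
                          
                          
                          


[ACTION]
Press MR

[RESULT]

                         0
┌───┬───┬───┬───┐         
│ 7 │ 8 │ 9 │ ÷ │         
├───┼───┼───┼───┤         
│ 4 │ 5 │ 6 │ × │         
├───┼───┼───┼───┤         
│ 1 │ 2 │ 3 │ - │         
├───┼───┼───┼───┤         
│ 0 │ . │ = │ + │         
├───┼───┼───┼───┤         
│ C │ MC│ MR│ M+│         
└───┴───┴───┴───┘         
                          
                          
                          


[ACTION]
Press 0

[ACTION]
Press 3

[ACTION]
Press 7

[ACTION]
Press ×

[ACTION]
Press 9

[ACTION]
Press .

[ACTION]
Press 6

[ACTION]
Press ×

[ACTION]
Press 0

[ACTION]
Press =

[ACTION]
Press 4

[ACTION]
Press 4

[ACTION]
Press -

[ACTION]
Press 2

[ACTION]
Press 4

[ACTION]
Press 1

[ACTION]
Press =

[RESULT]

                      -197
┌───┬───┬───┬───┐         
│ 7 │ 8 │ 9 │ ÷ │         
├───┼───┼───┼───┤         
│ 4 │ 5 │ 6 │ × │         
├───┼───┼───┼───┤         
│ 1 │ 2 │ 3 │ - │         
├───┼───┼───┼───┤         
│ 0 │ . │ = │ + │         
├───┼───┼───┼───┤         
│ C │ MC│ MR│ M+│         
└───┴───┴───┴───┘         
                          
                          
                          


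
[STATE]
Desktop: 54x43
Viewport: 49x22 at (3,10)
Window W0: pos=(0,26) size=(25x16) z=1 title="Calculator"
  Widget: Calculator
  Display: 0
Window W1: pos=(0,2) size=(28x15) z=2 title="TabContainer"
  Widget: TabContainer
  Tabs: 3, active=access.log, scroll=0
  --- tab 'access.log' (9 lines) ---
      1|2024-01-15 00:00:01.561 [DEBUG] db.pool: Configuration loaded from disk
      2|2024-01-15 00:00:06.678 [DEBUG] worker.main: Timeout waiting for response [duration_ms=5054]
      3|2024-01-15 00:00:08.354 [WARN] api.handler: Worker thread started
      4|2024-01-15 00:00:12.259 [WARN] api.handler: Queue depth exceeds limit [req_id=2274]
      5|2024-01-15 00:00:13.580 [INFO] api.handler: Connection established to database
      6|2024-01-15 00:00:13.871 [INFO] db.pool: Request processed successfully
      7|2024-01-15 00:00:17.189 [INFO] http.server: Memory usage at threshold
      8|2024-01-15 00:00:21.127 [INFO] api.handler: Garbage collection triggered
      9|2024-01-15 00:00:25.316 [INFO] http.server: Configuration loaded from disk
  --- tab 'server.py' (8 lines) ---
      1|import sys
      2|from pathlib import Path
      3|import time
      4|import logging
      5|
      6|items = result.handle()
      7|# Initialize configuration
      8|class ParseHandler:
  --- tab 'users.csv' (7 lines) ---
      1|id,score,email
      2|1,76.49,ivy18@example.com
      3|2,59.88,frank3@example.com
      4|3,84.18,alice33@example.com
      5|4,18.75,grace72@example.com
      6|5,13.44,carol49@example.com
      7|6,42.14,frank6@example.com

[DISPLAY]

24-01-15 00:00:12.259 [W┃                        
24-01-15 00:00:13.580 [I┃                        
24-01-15 00:00:13.871 [I┃                        
24-01-15 00:00:17.189 [I┃                        
24-01-15 00:00:21.127 [I┃                        
24-01-15 00:00:25.316 [I┃                        
━━━━━━━━━━━━━━━━━━━━━━━━┛                        
                                                 
                                                 
                                                 
                                                 
                                                 
                                                 
                                                 
                                                 
                                                 
━━━━━━━━━━━━━━━━━━━━━┓                           
alculator            ┃                           
─────────────────────┨                           
                    0┃                           
──┬───┬───┬───┐      ┃                           
7 │ 8 │ 9 │ ÷ │      ┃                           


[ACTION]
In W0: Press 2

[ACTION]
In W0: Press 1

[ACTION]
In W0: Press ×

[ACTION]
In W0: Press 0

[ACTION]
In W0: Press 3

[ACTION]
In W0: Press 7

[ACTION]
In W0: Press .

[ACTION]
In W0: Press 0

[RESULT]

24-01-15 00:00:12.259 [W┃                        
24-01-15 00:00:13.580 [I┃                        
24-01-15 00:00:13.871 [I┃                        
24-01-15 00:00:17.189 [I┃                        
24-01-15 00:00:21.127 [I┃                        
24-01-15 00:00:25.316 [I┃                        
━━━━━━━━━━━━━━━━━━━━━━━━┛                        
                                                 
                                                 
                                                 
                                                 
                                                 
                                                 
                                                 
                                                 
                                                 
━━━━━━━━━━━━━━━━━━━━━┓                           
alculator            ┃                           
─────────────────────┨                           
                 37.0┃                           
──┬───┬───┬───┐      ┃                           
7 │ 8 │ 9 │ ÷ │      ┃                           


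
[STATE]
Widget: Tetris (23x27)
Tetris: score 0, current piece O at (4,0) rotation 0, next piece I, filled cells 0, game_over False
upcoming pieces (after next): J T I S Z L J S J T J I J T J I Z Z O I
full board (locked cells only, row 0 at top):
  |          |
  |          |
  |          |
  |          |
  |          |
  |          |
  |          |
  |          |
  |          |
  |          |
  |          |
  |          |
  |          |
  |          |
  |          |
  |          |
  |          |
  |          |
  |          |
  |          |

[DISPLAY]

    ▓▓    │Next:       
    ▓▓    │████        
          │            
          │            
          │            
          │            
          │Score:      
          │0           
          │            
          │            
          │            
          │            
          │            
          │            
          │            
          │            
          │            
          │            
          │            
          │            
          │            
          │            
          │            
          │            
          │            
          │            
          │            


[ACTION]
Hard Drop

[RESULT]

   ████   │Next:       
          │█           
          │███         
          │            
          │            
          │            
          │Score:      
          │0           
          │            
          │            
          │            
          │            
          │            
          │            
          │            
          │            
          │            
          │            
    ▓▓    │            
    ▓▓    │            
          │            
          │            
          │            
          │            
          │            
          │            
          │            


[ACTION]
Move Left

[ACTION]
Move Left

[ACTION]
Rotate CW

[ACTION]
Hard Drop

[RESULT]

   █      │Next:       
   ███    │ ▒          
          │▒▒▒         
          │            
          │            
          │            
          │Score:      
          │0           
          │            
          │            
          │            
          │            
          │            
          │            
          │            
          │            
 █        │            
 █        │            
 █  ▓▓    │            
 █  ▓▓    │            
          │            
          │            
          │            
          │            
          │            
          │            
          │            


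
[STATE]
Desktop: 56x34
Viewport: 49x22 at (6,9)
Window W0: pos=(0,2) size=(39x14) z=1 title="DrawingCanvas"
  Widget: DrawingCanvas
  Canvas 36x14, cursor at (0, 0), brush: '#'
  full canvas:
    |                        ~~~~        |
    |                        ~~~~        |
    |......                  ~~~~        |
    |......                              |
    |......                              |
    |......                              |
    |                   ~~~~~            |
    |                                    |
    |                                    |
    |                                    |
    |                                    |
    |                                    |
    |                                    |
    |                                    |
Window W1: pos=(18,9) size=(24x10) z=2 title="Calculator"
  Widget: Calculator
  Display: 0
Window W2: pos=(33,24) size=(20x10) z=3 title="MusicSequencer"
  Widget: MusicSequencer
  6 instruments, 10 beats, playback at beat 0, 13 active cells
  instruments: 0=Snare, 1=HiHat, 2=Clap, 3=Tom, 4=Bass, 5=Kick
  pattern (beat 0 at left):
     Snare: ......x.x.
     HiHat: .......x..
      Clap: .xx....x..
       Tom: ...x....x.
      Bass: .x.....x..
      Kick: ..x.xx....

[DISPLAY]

.           ┏━━━━━━━━━━━━━━━━━━━━━━┓             
.           ┃ Calculator           ┃             
            ┠──────────────────────┨             
            ┃                     0┃             
            ┃┌───┬───┬───┬───┐     ┃             
            ┃│ 7 │ 8 │ 9 │ ÷ │     ┃             
━━━━━━━━━━━━┃├───┼───┼───┼───┤     ┃             
            ┃│ 4 │ 5 │ 6 │ × │     ┃             
            ┃└───┴───┴───┴───┘     ┃             
            ┗━━━━━━━━━━━━━━━━━━━━━━┛             
                                                 
                                                 
                                                 
                                                 
                                                 
                           ┏━━━━━━━━━━━━━━━━━━┓  
                           ┃ MusicSequencer   ┃  
                           ┠──────────────────┨  
                           ┃      ▼123456789  ┃  
                           ┃ Snare······█·█·  ┃  
                           ┃ HiHat·······█··  ┃  
                           ┃  Clap·██····█··  ┃  


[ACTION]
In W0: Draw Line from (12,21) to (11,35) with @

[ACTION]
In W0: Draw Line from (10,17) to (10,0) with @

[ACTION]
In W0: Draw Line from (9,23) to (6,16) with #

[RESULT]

.           ┏━━━━━━━━━━━━━━━━━━━━━━┓             
.           ┃ Calculator           ┃             
           #┠──────────────────────┨             
            ┃                     0┃             
            ┃┌───┬───┬───┬───┐     ┃             
            ┃│ 7 │ 8 │ 9 │ ÷ │     ┃             
━━━━━━━━━━━━┃├───┼───┼───┼───┤     ┃             
            ┃│ 4 │ 5 │ 6 │ × │     ┃             
            ┃└───┴───┴───┴───┘     ┃             
            ┗━━━━━━━━━━━━━━━━━━━━━━┛             
                                                 
                                                 
                                                 
                                                 
                                                 
                           ┏━━━━━━━━━━━━━━━━━━┓  
                           ┃ MusicSequencer   ┃  
                           ┠──────────────────┨  
                           ┃      ▼123456789  ┃  
                           ┃ Snare······█·█·  ┃  
                           ┃ HiHat·······█··  ┃  
                           ┃  Clap·██····█··  ┃  


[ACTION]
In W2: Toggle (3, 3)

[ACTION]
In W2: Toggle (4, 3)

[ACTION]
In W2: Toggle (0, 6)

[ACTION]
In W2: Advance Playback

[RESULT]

.           ┏━━━━━━━━━━━━━━━━━━━━━━┓             
.           ┃ Calculator           ┃             
           #┠──────────────────────┨             
            ┃                     0┃             
            ┃┌───┬───┬───┬───┐     ┃             
            ┃│ 7 │ 8 │ 9 │ ÷ │     ┃             
━━━━━━━━━━━━┃├───┼───┼───┼───┤     ┃             
            ┃│ 4 │ 5 │ 6 │ × │     ┃             
            ┃└───┴───┴───┴───┘     ┃             
            ┗━━━━━━━━━━━━━━━━━━━━━━┛             
                                                 
                                                 
                                                 
                                                 
                                                 
                           ┏━━━━━━━━━━━━━━━━━━┓  
                           ┃ MusicSequencer   ┃  
                           ┠──────────────────┨  
                           ┃      0▼23456789  ┃  
                           ┃ Snare········█·  ┃  
                           ┃ HiHat·······█··  ┃  
                           ┃  Clap·██····█··  ┃  


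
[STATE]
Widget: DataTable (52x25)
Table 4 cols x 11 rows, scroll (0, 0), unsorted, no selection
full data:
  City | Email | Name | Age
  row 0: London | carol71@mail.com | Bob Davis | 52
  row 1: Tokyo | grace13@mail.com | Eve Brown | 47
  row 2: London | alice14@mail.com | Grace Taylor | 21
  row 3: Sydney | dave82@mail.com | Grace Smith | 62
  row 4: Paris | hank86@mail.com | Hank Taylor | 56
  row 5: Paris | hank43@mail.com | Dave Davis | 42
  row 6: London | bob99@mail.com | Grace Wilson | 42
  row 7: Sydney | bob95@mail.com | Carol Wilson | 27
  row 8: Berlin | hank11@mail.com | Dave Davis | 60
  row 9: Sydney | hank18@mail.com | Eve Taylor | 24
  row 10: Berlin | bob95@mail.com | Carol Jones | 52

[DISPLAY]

City  │Email           │Name        │Age            
──────┼────────────────┼────────────┼───            
London│carol71@mail.com│Bob Davis   │52             
Tokyo │grace13@mail.com│Eve Brown   │47             
London│alice14@mail.com│Grace Taylor│21             
Sydney│dave82@mail.com │Grace Smith │62             
Paris │hank86@mail.com │Hank Taylor │56             
Paris │hank43@mail.com │Dave Davis  │42             
London│bob99@mail.com  │Grace Wilson│42             
Sydney│bob95@mail.com  │Carol Wilson│27             
Berlin│hank11@mail.com │Dave Davis  │60             
Sydney│hank18@mail.com │Eve Taylor  │24             
Berlin│bob95@mail.com  │Carol Jones │52             
                                                    
                                                    
                                                    
                                                    
                                                    
                                                    
                                                    
                                                    
                                                    
                                                    
                                                    
                                                    


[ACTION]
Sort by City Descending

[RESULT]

City ▼│Email           │Name        │Age            
──────┼────────────────┼────────────┼───            
Tokyo │grace13@mail.com│Eve Brown   │47             
Sydney│dave82@mail.com │Grace Smith │62             
Sydney│bob95@mail.com  │Carol Wilson│27             
Sydney│hank18@mail.com │Eve Taylor  │24             
Paris │hank86@mail.com │Hank Taylor │56             
Paris │hank43@mail.com │Dave Davis  │42             
London│carol71@mail.com│Bob Davis   │52             
London│alice14@mail.com│Grace Taylor│21             
London│bob99@mail.com  │Grace Wilson│42             
Berlin│hank11@mail.com │Dave Davis  │60             
Berlin│bob95@mail.com  │Carol Jones │52             
                                                    
                                                    
                                                    
                                                    
                                                    
                                                    
                                                    
                                                    
                                                    
                                                    
                                                    
                                                    


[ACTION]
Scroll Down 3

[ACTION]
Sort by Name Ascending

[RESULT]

City  │Email           │Name       ▲│Age            
──────┼────────────────┼────────────┼───            
London│carol71@mail.com│Bob Davis   │52             
Berlin│bob95@mail.com  │Carol Jones │52             
Sydney│bob95@mail.com  │Carol Wilson│27             
Paris │hank43@mail.com │Dave Davis  │42             
Berlin│hank11@mail.com │Dave Davis  │60             
Tokyo │grace13@mail.com│Eve Brown   │47             
Sydney│hank18@mail.com │Eve Taylor  │24             
Sydney│dave82@mail.com │Grace Smith │62             
London│alice14@mail.com│Grace Taylor│21             
London│bob99@mail.com  │Grace Wilson│42             
Paris │hank86@mail.com │Hank Taylor │56             
                                                    
                                                    
                                                    
                                                    
                                                    
                                                    
                                                    
                                                    
                                                    
                                                    
                                                    
                                                    


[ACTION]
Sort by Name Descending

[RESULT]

City  │Email           │Name       ▼│Age            
──────┼────────────────┼────────────┼───            
Paris │hank86@mail.com │Hank Taylor │56             
London│bob99@mail.com  │Grace Wilson│42             
London│alice14@mail.com│Grace Taylor│21             
Sydney│dave82@mail.com │Grace Smith │62             
Sydney│hank18@mail.com │Eve Taylor  │24             
Tokyo │grace13@mail.com│Eve Brown   │47             
Paris │hank43@mail.com │Dave Davis  │42             
Berlin│hank11@mail.com │Dave Davis  │60             
Sydney│bob95@mail.com  │Carol Wilson│27             
Berlin│bob95@mail.com  │Carol Jones │52             
London│carol71@mail.com│Bob Davis   │52             
                                                    
                                                    
                                                    
                                                    
                                                    
                                                    
                                                    
                                                    
                                                    
                                                    
                                                    
                                                    


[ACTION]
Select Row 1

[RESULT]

City  │Email           │Name       ▼│Age            
──────┼────────────────┼────────────┼───            
Paris │hank86@mail.com │Hank Taylor │56             
>ondon│bob99@mail.com  │Grace Wilson│42             
London│alice14@mail.com│Grace Taylor│21             
Sydney│dave82@mail.com │Grace Smith │62             
Sydney│hank18@mail.com │Eve Taylor  │24             
Tokyo │grace13@mail.com│Eve Brown   │47             
Paris │hank43@mail.com │Dave Davis  │42             
Berlin│hank11@mail.com │Dave Davis  │60             
Sydney│bob95@mail.com  │Carol Wilson│27             
Berlin│bob95@mail.com  │Carol Jones │52             
London│carol71@mail.com│Bob Davis   │52             
                                                    
                                                    
                                                    
                                                    
                                                    
                                                    
                                                    
                                                    
                                                    
                                                    
                                                    
                                                    


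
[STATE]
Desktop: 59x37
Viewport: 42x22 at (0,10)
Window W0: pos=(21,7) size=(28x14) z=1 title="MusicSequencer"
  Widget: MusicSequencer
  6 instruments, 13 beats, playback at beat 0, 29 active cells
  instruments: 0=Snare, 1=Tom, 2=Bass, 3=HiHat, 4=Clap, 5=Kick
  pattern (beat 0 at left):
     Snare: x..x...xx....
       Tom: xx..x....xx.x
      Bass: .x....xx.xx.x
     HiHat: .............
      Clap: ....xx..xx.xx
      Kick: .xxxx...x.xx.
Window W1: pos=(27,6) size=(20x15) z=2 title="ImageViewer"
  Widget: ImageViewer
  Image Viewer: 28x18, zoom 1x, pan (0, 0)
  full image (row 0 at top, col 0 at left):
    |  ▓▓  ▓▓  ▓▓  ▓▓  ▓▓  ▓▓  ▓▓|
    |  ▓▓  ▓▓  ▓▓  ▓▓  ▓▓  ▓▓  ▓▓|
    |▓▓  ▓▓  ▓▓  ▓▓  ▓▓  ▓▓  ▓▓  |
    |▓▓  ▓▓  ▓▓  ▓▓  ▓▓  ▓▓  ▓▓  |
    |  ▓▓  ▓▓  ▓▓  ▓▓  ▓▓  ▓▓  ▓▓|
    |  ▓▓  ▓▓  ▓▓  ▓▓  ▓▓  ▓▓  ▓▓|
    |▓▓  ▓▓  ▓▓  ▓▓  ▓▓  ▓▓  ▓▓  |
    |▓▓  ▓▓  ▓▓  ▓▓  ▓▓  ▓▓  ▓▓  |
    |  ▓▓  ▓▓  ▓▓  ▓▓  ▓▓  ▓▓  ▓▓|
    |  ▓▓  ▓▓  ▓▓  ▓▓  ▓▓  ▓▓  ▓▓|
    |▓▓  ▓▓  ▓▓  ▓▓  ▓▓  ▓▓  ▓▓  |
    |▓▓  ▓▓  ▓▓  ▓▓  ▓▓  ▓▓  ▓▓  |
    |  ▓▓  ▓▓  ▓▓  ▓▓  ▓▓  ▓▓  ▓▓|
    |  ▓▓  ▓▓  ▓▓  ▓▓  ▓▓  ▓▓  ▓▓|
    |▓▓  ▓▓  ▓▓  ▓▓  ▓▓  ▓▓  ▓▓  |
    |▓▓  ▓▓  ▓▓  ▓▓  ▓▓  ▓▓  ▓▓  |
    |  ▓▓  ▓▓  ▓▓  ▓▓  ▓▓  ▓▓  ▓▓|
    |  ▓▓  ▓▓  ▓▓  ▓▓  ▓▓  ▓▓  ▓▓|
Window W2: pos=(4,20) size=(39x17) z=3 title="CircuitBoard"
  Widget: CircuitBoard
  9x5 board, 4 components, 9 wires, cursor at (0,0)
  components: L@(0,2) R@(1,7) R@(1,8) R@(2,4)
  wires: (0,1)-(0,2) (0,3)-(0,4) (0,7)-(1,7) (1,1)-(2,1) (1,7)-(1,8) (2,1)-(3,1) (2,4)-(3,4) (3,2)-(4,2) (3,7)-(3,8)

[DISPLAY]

                     ┃     ┃  ▓▓  ▓▓  ▓▓  
                     ┃ Snar┃▓▓  ▓▓  ▓▓  ▓▓
                     ┃   To┃▓▓  ▓▓  ▓▓  ▓▓
                     ┃  Bas┃  ▓▓  ▓▓  ▓▓  
                     ┃ HiHa┃  ▓▓  ▓▓  ▓▓  
                     ┃  Cla┃▓▓  ▓▓  ▓▓  ▓▓
                     ┃  Kic┃▓▓  ▓▓  ▓▓  ▓▓
                     ┃     ┃  ▓▓  ▓▓  ▓▓  
                     ┃     ┃  ▓▓  ▓▓  ▓▓  
                     ┃     ┃▓▓  ▓▓  ▓▓  ▓▓
    ┏━━━━━━━━━━━━━━━━━━━━━━━━━━━━━━━━━━━━━
    ┃ CircuitBoard                        
    ┠─────────────────────────────────────
    ┃   0 1 2 3 4 5 6 7 8                 
    ┃0  [.]  · ─ L   · ─ ·           ·    
    ┃                                │    
    ┃1       ·                       R ─ R
    ┃        │                            
    ┃2       ·           R                
    ┃        │           │                
    ┃3       ·   ·       ·           · ─ ·
    ┃            │                        


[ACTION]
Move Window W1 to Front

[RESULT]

                     ┃     ┃  ▓▓  ▓▓  ▓▓  
                     ┃ Snar┃▓▓  ▓▓  ▓▓  ▓▓
                     ┃   To┃▓▓  ▓▓  ▓▓  ▓▓
                     ┃  Bas┃  ▓▓  ▓▓  ▓▓  
                     ┃ HiHa┃  ▓▓  ▓▓  ▓▓  
                     ┃  Cla┃▓▓  ▓▓  ▓▓  ▓▓
                     ┃  Kic┃▓▓  ▓▓  ▓▓  ▓▓
                     ┃     ┃  ▓▓  ▓▓  ▓▓  
                     ┃     ┃  ▓▓  ▓▓  ▓▓  
                     ┃     ┃▓▓  ▓▓  ▓▓  ▓▓
    ┏━━━━━━━━━━━━━━━━━━━━━━┗━━━━━━━━━━━━━━
    ┃ CircuitBoard                        
    ┠─────────────────────────────────────
    ┃   0 1 2 3 4 5 6 7 8                 
    ┃0  [.]  · ─ L   · ─ ·           ·    
    ┃                                │    
    ┃1       ·                       R ─ R
    ┃        │                            
    ┃2       ·           R                
    ┃        │           │                
    ┃3       ·   ·       ·           · ─ ·
    ┃            │                        


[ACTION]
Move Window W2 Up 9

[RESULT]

                     ┃     ┃  ▓▓  ▓▓  ▓▓  
    ┏━━━━━━━━━━━━━━━━━━━━━━┃▓▓  ▓▓  ▓▓  ▓▓
    ┃ CircuitBoard         ┃▓▓  ▓▓  ▓▓  ▓▓
    ┠──────────────────────┃  ▓▓  ▓▓  ▓▓  
    ┃   0 1 2 3 4 5 6 7 8  ┃  ▓▓  ▓▓  ▓▓  
    ┃0  [.]  · ─ L   · ─ · ┃▓▓  ▓▓  ▓▓  ▓▓
    ┃                      ┃▓▓  ▓▓  ▓▓  ▓▓
    ┃1       ·             ┃  ▓▓  ▓▓  ▓▓  
    ┃        │             ┃  ▓▓  ▓▓  ▓▓  
    ┃2       ·           R ┃▓▓  ▓▓  ▓▓  ▓▓
    ┃        │           │ ┗━━━━━━━━━━━━━━
    ┃3       ·   ·       ·           · ─ ·
    ┃            │                        
    ┃4           ·                        
    ┃Cursor: (0,0)                        
    ┃                                     
    ┃                                     
    ┗━━━━━━━━━━━━━━━━━━━━━━━━━━━━━━━━━━━━━
                                          
                                          
                                          
                                          


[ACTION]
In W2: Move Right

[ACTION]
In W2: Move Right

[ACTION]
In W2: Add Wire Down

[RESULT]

                     ┃     ┃  ▓▓  ▓▓  ▓▓  
    ┏━━━━━━━━━━━━━━━━━━━━━━┃▓▓  ▓▓  ▓▓  ▓▓
    ┃ CircuitBoard         ┃▓▓  ▓▓  ▓▓  ▓▓
    ┠──────────────────────┃  ▓▓  ▓▓  ▓▓  
    ┃   0 1 2 3 4 5 6 7 8  ┃  ▓▓  ▓▓  ▓▓  
    ┃0       · ─[L]  · ─ · ┃▓▓  ▓▓  ▓▓  ▓▓
    ┃            │         ┃▓▓  ▓▓  ▓▓  ▓▓
    ┃1       ·   ·         ┃  ▓▓  ▓▓  ▓▓  
    ┃        │             ┃  ▓▓  ▓▓  ▓▓  
    ┃2       ·           R ┃▓▓  ▓▓  ▓▓  ▓▓
    ┃        │           │ ┗━━━━━━━━━━━━━━
    ┃3       ·   ·       ·           · ─ ·
    ┃            │                        
    ┃4           ·                        
    ┃Cursor: (0,2)                        
    ┃                                     
    ┃                                     
    ┗━━━━━━━━━━━━━━━━━━━━━━━━━━━━━━━━━━━━━
                                          
                                          
                                          
                                          


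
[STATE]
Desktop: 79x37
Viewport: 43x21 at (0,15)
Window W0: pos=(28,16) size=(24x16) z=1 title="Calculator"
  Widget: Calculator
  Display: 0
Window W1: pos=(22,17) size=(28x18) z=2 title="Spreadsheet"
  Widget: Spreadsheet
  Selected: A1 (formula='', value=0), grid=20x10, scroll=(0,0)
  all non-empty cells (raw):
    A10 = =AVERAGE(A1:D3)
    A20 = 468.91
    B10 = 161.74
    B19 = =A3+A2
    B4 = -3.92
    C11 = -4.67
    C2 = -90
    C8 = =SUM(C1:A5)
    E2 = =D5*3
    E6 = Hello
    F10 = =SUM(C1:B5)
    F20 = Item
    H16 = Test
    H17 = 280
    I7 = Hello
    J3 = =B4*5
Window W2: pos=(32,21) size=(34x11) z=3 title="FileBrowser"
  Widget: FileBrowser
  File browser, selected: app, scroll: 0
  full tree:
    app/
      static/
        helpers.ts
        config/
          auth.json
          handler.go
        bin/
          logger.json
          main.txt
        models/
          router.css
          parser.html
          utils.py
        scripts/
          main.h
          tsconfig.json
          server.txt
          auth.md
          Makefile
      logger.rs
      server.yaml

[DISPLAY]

                                           
                            ┏━━━━━━━━━━━━━━
                      ┏━━━━━━━━━━━━━━━━━━━━
                      ┃ Spreadsheet        
                      ┠────────────────────
                      ┃A1:                 
                      ┃       A ┏━━━━━━━━━━
                      ┃---------┃ FileBrows
                      ┃  1      ┠──────────
                      ┃  2      ┃> [-] app/
                      ┃  3      ┃    [+] st
                      ┃  4      ┃    logger
                      ┃  5      ┃    server
                      ┃  6      ┃          
                      ┃  7      ┃          
                      ┃  8      ┃          
                      ┃  9      ┗━━━━━━━━━━
                      ┃ 10    -7.50  161.74
                      ┃ 11        0       0
                      ┗━━━━━━━━━━━━━━━━━━━━
                                           


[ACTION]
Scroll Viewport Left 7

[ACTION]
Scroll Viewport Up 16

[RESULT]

                                           
                                           
                                           
                                           
                                           
                                           
                                           
                                           
                                           
                                           
                                           
                                           
                                           
                                           
                                           
                                           
                            ┏━━━━━━━━━━━━━━
                      ┏━━━━━━━━━━━━━━━━━━━━
                      ┃ Spreadsheet        
                      ┠────────────────────
                      ┃A1:                 


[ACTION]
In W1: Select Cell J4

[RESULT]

                                           
                                           
                                           
                                           
                                           
                                           
                                           
                                           
                                           
                                           
                                           
                                           
                                           
                                           
                                           
                                           
                            ┏━━━━━━━━━━━━━━
                      ┏━━━━━━━━━━━━━━━━━━━━
                      ┃ Spreadsheet        
                      ┠────────────────────
                      ┃J4:                 


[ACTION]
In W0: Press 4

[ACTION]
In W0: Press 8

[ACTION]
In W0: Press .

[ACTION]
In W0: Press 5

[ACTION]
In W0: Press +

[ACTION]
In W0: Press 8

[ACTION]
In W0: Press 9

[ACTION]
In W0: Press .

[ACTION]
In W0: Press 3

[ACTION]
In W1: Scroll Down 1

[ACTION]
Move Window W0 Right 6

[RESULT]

                                           
                                           
                                           
                                           
                                           
                                           
                                           
                                           
                                           
                                           
                                           
                                           
                                           
                                           
                                           
                                           
                                  ┏━━━━━━━━
                      ┏━━━━━━━━━━━━━━━━━━━━
                      ┃ Spreadsheet        
                      ┠────────────────────
                      ┃J4:                 


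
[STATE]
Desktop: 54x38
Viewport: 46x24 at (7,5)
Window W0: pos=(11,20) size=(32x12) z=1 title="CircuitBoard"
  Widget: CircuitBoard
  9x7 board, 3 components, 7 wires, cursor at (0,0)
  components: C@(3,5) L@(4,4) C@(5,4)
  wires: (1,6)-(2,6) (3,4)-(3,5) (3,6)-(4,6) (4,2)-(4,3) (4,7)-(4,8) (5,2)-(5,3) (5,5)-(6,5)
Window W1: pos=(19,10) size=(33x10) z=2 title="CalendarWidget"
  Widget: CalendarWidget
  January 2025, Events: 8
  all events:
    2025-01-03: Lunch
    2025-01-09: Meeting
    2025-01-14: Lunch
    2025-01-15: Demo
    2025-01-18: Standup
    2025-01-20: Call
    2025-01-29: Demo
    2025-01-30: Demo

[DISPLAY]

                                              
                                              
                                              
                                              
                                              
            ┏━━━━━━━━━━━━━━━━━━━━━━━━━━━━━━━┓ 
            ┃ CalendarWidget                ┃ 
            ┠───────────────────────────────┨ 
            ┃          January 2025         ┃ 
            ┃Mo Tu We Th Fr Sa Su           ┃ 
            ┃       1  2  3*  4  5          ┃ 
            ┃ 6  7  8  9* 10 11 12          ┃ 
            ┃13 14* 15* 16 17 18* 19        ┃ 
            ┃20* 21 22 23 24 25 26          ┃ 
            ┗━━━━━━━━━━━━━━━━━━━━━━━━━━━━━━━┛ 
    ┏━━━━━━━━━━━━━━━━━━━━━━━━━━━━━━┓          
    ┃ CircuitBoard                 ┃          
    ┠──────────────────────────────┨          
    ┃   0 1 2 3 4 5 6 7 8          ┃          
    ┃0  [.]                        ┃          
    ┃                              ┃          
    ┃1                           · ┃          
    ┃                            │ ┃          
    ┃2                           · ┃          


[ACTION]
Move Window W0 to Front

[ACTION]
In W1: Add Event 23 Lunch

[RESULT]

                                              
                                              
                                              
                                              
                                              
            ┏━━━━━━━━━━━━━━━━━━━━━━━━━━━━━━━┓ 
            ┃ CalendarWidget                ┃ 
            ┠───────────────────────────────┨ 
            ┃          January 2025         ┃ 
            ┃Mo Tu We Th Fr Sa Su           ┃ 
            ┃       1  2  3*  4  5          ┃ 
            ┃ 6  7  8  9* 10 11 12          ┃ 
            ┃13 14* 15* 16 17 18* 19        ┃ 
            ┃20* 21 22 23* 24 25 26         ┃ 
            ┗━━━━━━━━━━━━━━━━━━━━━━━━━━━━━━━┛ 
    ┏━━━━━━━━━━━━━━━━━━━━━━━━━━━━━━┓          
    ┃ CircuitBoard                 ┃          
    ┠──────────────────────────────┨          
    ┃   0 1 2 3 4 5 6 7 8          ┃          
    ┃0  [.]                        ┃          
    ┃                              ┃          
    ┃1                           · ┃          
    ┃                            │ ┃          
    ┃2                           · ┃          
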